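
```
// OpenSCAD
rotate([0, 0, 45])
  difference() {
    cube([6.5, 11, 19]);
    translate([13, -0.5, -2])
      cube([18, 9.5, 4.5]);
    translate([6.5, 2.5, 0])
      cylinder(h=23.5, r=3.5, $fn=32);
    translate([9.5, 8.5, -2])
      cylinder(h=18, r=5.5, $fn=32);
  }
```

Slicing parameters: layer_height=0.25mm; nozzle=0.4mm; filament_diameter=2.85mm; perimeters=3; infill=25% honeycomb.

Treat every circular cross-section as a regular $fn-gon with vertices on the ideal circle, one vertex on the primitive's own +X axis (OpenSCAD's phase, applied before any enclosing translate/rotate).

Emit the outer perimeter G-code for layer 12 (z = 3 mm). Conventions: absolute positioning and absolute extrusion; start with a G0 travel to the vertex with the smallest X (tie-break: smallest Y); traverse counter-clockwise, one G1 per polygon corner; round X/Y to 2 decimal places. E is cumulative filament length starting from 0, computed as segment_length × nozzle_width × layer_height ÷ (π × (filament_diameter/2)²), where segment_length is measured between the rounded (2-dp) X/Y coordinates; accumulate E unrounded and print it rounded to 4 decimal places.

At z = 3 mm: the 6.5×11 cube contributes its full rectangle; the cube at (13, -0.5) is not intersected at this z (z outside [-2, 2.5]); the r=3.5 cylinder at (6.5, 2.5) gives a regular 32-gon of circumradius 3.5 (constant along its height); the r=5.5 cylinder at (9.5, 8.5) gives a regular 32-gon of circumradius 5.5 (constant along its height); Taking the first minus the rest: starting from the 6.5×11 cube, the r=3.5 cylinder at (6.5, 2.5) partially overlaps it — only the 17.46 mm² overlap (of its 38.24 mm²) is removed, clipping the outline; the r=5.5 cylinder at (9.5, 8.5) partially overlaps it — only the 11.72 mm² overlap (of its 94.42 mm²) is removed, clipping the outline — 1 connected region; (whole slice rotated 45° about Z — lengths, areas and connectivity unchanged). The outline is a single polygon with 20 vertices. Extrusion per mm of travel: 0.4 × 0.25 / (π × 1.425²) = 0.015675. Accumulating E over each segment gives final E = 0.5009.

G0 X-7.78 Y7.78 Z3.00
G1 X0.00 Y0.00 E0.1725
G1 X2.87 Y2.87 E0.2361
G1 X2.83 Y2.86 E0.2367
G1 X2.15 Y2.93 E0.2475
G1 X1.49 Y3.13 E0.2583
G1 X0.88 Y3.45 E0.2691
G1 X0.35 Y3.89 E0.2799
G1 X-0.08 Y4.42 E0.2906
G1 X-0.41 Y5.02 E0.3013
G1 X-0.60 Y5.68 E0.3121
G1 X-0.67 Y6.36 E0.3228
G1 X-0.60 Y7.05 E0.3336
G1 X-0.50 Y7.38 E0.3391
G1 X-1.40 Y7.65 E0.3538
G1 X-2.35 Y8.15 E0.3706
G1 X-3.18 Y8.84 E0.3875
G1 X-3.87 Y9.67 E0.4044
G1 X-4.37 Y10.62 E0.4213
G1 X-4.50 Y11.05 E0.4283
G1 X-7.78 Y7.78 E0.5009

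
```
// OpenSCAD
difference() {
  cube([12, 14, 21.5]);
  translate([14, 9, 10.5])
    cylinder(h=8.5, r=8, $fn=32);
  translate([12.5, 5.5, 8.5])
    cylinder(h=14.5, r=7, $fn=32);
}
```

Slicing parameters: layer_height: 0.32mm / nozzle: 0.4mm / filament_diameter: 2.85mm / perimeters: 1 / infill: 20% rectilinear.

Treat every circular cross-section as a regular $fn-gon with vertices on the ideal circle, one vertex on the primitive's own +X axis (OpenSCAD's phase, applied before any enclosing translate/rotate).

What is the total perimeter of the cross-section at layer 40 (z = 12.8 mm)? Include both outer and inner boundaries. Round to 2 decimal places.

At z = 12.8 mm: the cube (footprint 12×14) is included at this height (perimeter 52.00 mm); the r=8 cylinder at (14, 9) gives a regular 32-gon of circumradius 8 (constant along its height) (perimeter = 2·32·8.000·sin(180°/32) = 50.18 mm); the r=7 cylinder at (12.5, 5.5) contributes a regular 32-gon of circumradius 7 (perimeter = 2·32·7.000·sin(180°/32) = 43.91 mm); Subtracting the remaining from the first: starting from the 12×14 cube, the r=8 cylinder at (14, 9) partially overlaps it — only the 61.24 mm² overlap (of its 199.77 mm²) is removed, clipping the outline; the r=7 cylinder at (12.5, 5.5) partially overlaps it — only the 18.78 mm² overlap (of its 152.95 mm²) is removed, clipping the outline — boundary = 45.38 mm. Overall, the cross-section is a single solid region. Total boundary length (outer) = 45.38 mm.

45.38 mm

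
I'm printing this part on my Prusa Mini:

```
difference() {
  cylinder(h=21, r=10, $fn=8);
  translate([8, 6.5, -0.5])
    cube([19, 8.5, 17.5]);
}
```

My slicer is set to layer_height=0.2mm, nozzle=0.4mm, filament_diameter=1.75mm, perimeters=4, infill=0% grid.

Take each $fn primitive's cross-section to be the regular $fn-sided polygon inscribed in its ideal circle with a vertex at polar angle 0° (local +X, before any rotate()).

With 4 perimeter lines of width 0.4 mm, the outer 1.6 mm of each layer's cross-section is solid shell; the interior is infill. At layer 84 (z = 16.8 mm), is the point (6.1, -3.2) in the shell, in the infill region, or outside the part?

infill

At z = 16.8 mm: the r=10 cylinder gives a regular 8-gon of circumradius 10 (constant along its height); the cube at (8, 6.5) is present — its section is the full 19×8.5 rectangle; After the difference (first − rest): starting from the r=10 cylinder, the 19×8.5 cube at (8, 6.5) misses the remaining region (no effect) — 1 connected region. Overall, the cross-section is a single solid region. The nearest boundary edge runs (10.00, 0.00)→(7.07, -7.07); distance from the point to it = 2.38 mm. The point is inside the cross-section and 2.38 mm from the nearest boundary — more than the 1.6 mm shell width (4 × 0.4), so it's in the infill interior.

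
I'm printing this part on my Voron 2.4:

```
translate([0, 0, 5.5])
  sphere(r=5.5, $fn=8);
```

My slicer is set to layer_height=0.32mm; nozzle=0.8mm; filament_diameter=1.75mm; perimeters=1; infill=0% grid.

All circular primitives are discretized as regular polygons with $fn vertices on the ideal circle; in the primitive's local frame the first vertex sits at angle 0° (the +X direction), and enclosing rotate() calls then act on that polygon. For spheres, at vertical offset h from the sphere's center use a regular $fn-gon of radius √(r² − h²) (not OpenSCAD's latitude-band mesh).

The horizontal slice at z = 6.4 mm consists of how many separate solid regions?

1

At z = 6.4 mm: the r=5.5 sphere contributes a regular 8-gon of circumradius √(5.5²−0.9²) = 5.426. The result has 1 disconnected region.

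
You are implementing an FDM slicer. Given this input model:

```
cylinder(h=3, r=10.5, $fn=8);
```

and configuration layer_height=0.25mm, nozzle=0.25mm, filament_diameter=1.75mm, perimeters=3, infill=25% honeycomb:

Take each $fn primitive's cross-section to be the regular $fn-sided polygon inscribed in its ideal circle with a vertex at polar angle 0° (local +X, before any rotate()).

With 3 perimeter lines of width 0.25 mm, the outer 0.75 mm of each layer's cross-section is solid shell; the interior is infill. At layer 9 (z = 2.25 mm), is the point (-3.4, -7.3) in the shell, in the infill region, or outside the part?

At z = 2.25 mm: the cylinder: section is a regular 8-gon, circumradius r=10.5. Overall, the cross-section is a single solid region. The nearest boundary edge runs (-7.42, -7.42)→(-0.00, -10.50); distance from the point to it = 1.66 mm. The point is inside the cross-section and 1.66 mm from the nearest boundary — more than the 0.75 mm shell width (3 × 0.25), so it's in the infill interior.

infill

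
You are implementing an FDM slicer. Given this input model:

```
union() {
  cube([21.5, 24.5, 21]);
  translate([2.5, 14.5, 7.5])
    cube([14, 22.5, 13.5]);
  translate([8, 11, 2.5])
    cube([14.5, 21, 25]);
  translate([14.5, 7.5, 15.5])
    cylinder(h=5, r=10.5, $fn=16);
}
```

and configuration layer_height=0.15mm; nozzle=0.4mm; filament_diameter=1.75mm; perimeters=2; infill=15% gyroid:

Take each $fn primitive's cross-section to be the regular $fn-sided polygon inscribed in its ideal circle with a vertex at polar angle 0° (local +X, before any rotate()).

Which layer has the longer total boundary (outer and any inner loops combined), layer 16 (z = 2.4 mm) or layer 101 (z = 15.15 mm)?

layer 101 (z = 15.15 mm)

Layer 16 (z = 2.4): the cube is present — its section is the full 21.5×24.5 rectangle (perimeter 92.00 mm); the cube at (2.5, 14.5) is not intersected at this z (z outside [7.5, 21]); the cube at (8, 11) is absent (z outside [2.5, 27.5]); the cylinder at (14.5, 7.5) is absent (z outside [15.5, 20.5]); Merging all regions: only the 21.5×24.5 cube is present, so the union is just that shape — boundary = 92.00 mm. So its perimeter = 92.00 mm. Layer 101 (z = 15.15): the 21.5×24.5 cube contributes its full rectangle (perimeter 92.00 mm); the cube at (2.5, 14.5) is present — its section is the full 14×22.5 rectangle (perimeter 73.00 mm); the 14.5×21 cube at (8, 11) contributes its full rectangle (perimeter 71.00 mm); the cylinder at (14.5, 7.5) does not reach this height (z outside [15.5, 20.5]); Taking the union: the regions partially overlap (shared area 386.00 mm²), so the edge portions inside another operand are dropped and the merged outline is re-measured after clipping — boundary = 119.00 mm. So its perimeter = 119.00 mm. Layer 101 is larger (119.00 vs 92.00 mm).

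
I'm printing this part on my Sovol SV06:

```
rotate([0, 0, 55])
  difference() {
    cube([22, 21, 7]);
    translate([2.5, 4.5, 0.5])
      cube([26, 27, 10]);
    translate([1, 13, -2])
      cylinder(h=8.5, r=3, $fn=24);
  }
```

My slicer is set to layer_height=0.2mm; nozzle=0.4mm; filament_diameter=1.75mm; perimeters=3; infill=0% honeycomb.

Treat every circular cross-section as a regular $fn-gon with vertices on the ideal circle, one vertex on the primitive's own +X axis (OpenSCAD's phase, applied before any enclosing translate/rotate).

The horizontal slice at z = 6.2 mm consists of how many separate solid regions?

At z = 6.2 mm: the 22×21 cube contributes its full rectangle; the 26×27 cube at (2.5, 4.5) contributes its full rectangle; the r=3 cylinder at (1, 13) gives a regular 24-gon of circumradius 3 (constant along its height); After the difference (first − rest): starting from the 22×21 cube, the 26×27 cube at (2.5, 4.5) partially overlaps it — only the 321.75 mm² overlap (of its 702.00 mm²) is removed, clipping the outline; the r=3 cylinder at (1, 13) partially overlaps it — only the 14.41 mm² overlap (of its 27.95 mm²) is removed, clipping the outline — 2 connected regions; (rotated 55° about Z; rotation is an isometry so areas/perimeters/island counts are preserved). The result has 2 disconnected regions.

2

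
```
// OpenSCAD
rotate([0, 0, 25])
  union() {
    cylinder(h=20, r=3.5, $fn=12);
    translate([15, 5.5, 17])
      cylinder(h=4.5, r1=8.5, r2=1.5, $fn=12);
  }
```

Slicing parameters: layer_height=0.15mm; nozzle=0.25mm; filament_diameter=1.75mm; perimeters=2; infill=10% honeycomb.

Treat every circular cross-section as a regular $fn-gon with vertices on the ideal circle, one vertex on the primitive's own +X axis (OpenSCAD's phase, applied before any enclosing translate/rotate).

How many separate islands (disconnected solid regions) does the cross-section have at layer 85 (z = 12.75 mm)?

1

At z = 12.75 mm: the cylinder: section is a regular 12-gon, circumradius r=3.5; the cone at (15, 5.5) is absent (z outside [17, 21.5]); Taking the union: only the r=3.5 cylinder is present, so the union is just that shape — 1 connected region; (whole slice rotated 25° about Z — lengths, areas and connectivity unchanged). Overall, the cross-section is a single solid region. Island count = 1.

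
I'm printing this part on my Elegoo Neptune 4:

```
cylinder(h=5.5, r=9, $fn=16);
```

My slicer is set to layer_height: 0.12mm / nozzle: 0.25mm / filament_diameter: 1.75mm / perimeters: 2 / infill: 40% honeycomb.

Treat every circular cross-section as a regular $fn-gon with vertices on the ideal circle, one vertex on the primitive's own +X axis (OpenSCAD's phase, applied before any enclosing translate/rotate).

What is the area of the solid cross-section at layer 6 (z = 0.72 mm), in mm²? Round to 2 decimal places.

At z = 0.72 mm: the cylinder: section is a regular 16-gon, circumradius r=9 (area = (16/2)·9.000²·sin(360°/16) = 247.98 mm²). Overall, the cross-section is a single solid region. Net area = 247.98 mm².

247.98 mm²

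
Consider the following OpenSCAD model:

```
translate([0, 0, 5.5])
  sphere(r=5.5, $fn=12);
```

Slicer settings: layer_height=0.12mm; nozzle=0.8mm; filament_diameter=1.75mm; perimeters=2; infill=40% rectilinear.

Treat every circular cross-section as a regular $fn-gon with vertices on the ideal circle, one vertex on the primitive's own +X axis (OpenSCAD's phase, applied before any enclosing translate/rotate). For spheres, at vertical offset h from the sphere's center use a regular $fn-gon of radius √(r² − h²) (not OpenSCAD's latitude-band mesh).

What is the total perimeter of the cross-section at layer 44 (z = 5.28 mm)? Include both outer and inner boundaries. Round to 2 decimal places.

At z = 5.28 mm: the r=5.5 sphere contributes a regular 12-gon of circumradius √(5.5²−0.22²) = 5.496 (perimeter = 2·12·5.496·sin(180°/12) = 34.14 mm). Overall, the cross-section is a single solid region. Total boundary length (outer) = 34.14 mm.

34.14 mm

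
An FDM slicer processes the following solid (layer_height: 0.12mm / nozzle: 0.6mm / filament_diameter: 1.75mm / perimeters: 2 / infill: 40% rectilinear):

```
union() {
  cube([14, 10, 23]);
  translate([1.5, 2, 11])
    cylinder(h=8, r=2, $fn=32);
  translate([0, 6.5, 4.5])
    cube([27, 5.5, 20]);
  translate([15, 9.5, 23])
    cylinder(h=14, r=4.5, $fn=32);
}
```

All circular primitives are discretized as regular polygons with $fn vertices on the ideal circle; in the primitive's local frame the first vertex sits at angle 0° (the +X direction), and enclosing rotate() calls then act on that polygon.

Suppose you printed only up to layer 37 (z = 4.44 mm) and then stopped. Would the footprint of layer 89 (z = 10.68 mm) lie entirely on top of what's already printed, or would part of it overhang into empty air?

part overhangs

Compare the two slices. At z = 4.44: the 14×10 cube contributes its full rectangle (area 140.00 mm²); the cylinder at (1.5, 2) is not intersected at this z (z outside [11, 19]); the cube at (0, 6.5) does not reach this height (z outside [4.5, 24.5]); the cylinder at (15, 9.5) does not reach this height (z outside [23, 37]); Taking the union: only the 14×10 cube is present, so the union is just that shape — area = 140.00 mm². At z = 10.68: the 14×10 cube contributes its full rectangle (area 140.00 mm²); the cylinder at (1.5, 2) does not reach this height (z outside [11, 19]); the 27×5.5 cube at (0, 6.5) contributes its full rectangle (area 148.50 mm²); the cylinder at (15, 9.5) does not reach this height (z outside [23, 37]); Merging all regions: the regions partially overlap — summed areas 288.50 mm² minus the doubly-counted overlap 49.00 mm² gives 239.50 mm² — area = 239.50 mm². Checking containment: at z = 10.68 the cross-section extends beyond the z = 4.44 cross-section by about 99.50 mm².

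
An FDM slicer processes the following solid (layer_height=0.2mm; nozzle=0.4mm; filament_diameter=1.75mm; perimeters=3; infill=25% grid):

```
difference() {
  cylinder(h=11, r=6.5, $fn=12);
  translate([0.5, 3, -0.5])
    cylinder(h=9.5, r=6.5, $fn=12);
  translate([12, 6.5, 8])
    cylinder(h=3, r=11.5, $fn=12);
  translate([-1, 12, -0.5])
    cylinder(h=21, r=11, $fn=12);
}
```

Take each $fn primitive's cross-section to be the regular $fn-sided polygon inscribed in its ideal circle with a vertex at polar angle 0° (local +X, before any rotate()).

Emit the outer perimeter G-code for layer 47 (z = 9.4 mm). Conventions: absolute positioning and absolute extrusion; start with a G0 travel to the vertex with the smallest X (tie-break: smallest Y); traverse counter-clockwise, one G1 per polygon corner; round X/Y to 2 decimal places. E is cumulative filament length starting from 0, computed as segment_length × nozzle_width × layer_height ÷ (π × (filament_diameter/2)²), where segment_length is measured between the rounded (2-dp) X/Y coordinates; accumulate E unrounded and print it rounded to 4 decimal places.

At z = 9.4 mm: the r=6.5 cylinder gives a regular 12-gon of circumradius 6.5 (constant along its height); the cylinder at (0.5, 3) is not intersected at this z (z outside [-0.5, 9]); the cylinder at (12, 6.5): section is a regular 12-gon, circumradius r=11.5; the cylinder at (-1, 12): section is a regular 12-gon, circumradius r=11; After the difference (first − rest): starting from the r=6.5 cylinder, the r=11.5 cylinder at (12, 6.5) partially overlaps it — only the 28.03 mm² overlap (of its 396.75 mm²) is removed, clipping the outline; the r=11 cylinder at (-1, 12) partially overlaps it — only the 27.56 mm² overlap (of its 363.00 mm²) is removed, clipping the outline — 1 connected region. The outline is a single polygon with 11 vertices. Extrusion per mm of travel: 0.4 × 0.2 / (π × 0.875²) = 0.033260. Accumulating E over each segment gives final E = 1.1208.

G0 X-6.50 Y0.00 Z9.40
G1 X-5.63 Y-3.25 E0.1119
G1 X-3.25 Y-5.63 E0.2238
G1 X0.00 Y-6.50 E0.3358
G1 X3.25 Y-5.63 E0.4477
G1 X5.63 Y-3.25 E0.5596
G1 X5.72 Y-2.93 E0.5707
G1 X2.04 Y0.75 E0.7438
G1 X1.77 Y1.74 E0.7779
G1 X-1.00 Y1.00 E0.8732
G1 X-5.88 Y2.31 E1.0413
G1 X-6.50 Y0.00 E1.1208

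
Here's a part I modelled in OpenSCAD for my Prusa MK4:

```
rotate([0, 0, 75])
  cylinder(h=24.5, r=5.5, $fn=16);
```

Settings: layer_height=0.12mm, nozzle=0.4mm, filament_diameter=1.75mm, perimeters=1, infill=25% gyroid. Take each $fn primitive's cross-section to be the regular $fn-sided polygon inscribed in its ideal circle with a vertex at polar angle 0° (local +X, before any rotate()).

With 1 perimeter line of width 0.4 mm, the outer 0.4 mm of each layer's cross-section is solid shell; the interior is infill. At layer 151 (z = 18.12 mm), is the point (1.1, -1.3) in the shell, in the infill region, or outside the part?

infill

At z = 18.12 mm: the cylinder: section is a regular 16-gon, circumradius r=5.5; (whole slice rotated 75° about Z — lengths, areas and connectivity unchanged). Overall, the cross-section is a single solid region. Undo the 75° rotation: the query point maps to (-0.971, -1.399) in the un-rotated model frame. The nearest boundary edge runs (-3.89, -3.89)→(-2.10, -5.08); distance from the point to it = 3.69 mm. The point is inside the cross-section and 3.69 mm from the nearest boundary — more than the 0.4 mm shell width (1 × 0.4), so it's in the infill interior.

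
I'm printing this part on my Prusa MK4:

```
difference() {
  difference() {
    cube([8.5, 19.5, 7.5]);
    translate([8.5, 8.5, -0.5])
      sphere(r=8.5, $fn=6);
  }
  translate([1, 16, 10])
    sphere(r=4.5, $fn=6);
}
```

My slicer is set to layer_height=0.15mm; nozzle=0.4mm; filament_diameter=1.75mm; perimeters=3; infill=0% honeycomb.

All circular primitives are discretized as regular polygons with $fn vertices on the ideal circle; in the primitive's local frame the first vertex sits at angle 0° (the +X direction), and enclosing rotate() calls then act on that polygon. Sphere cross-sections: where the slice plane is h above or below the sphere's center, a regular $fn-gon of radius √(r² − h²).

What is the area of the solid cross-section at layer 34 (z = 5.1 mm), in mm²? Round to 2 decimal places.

At z = 5.1 mm: the 8.5×19.5 cube contributes its full rectangle (area 165.75 mm²); the sphere at (8.5, 8.5): section is a regular 6-gon, circumradius = √(r²−h²) = √(8.5²−5.6²) = 6.395 (area = (6/2)·6.395²·sin(360°/6) = 106.24 mm²); After the difference (first − rest): starting from the 8.5×19.5 cube (165.75 mm²), the r=8.5 sphere at (8.5, 8.5) partially overlaps it — only the 53.12 mm² overlap (of its 106.24 mm²) is removed, clipping the outline — area = 112.63 mm²; the sphere at (1, 16) is not intersected at this z (|z−center|=4.900 > r=4.5); Subtracting the remaining from the first: none of the subtracted shapes is present at this height, so that combined region is unchanged — area = 112.63 mm². Overall, the cross-section is a single solid region. Net area = 112.63 mm².

112.63 mm²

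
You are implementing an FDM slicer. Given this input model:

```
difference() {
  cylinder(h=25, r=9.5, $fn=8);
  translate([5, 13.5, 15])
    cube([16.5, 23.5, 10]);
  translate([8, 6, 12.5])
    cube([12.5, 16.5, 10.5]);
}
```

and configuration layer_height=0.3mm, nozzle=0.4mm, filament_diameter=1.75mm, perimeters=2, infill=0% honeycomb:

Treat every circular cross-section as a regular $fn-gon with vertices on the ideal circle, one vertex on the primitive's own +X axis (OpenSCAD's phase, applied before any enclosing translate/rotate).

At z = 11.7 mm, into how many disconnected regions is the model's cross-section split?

1

At z = 11.7 mm: the r=9.5 cylinder contributes a regular 8-gon of circumradius 9.5; the cube at (5, 13.5) is absent (z outside [15, 25]); the cube at (8, 6) is absent (z outside [12.5, 23]); After the difference (first − rest): none of the subtracted shapes is present at this height, so the r=9.5 cylinder is unchanged — 1 connected region. The result has 1 disconnected region.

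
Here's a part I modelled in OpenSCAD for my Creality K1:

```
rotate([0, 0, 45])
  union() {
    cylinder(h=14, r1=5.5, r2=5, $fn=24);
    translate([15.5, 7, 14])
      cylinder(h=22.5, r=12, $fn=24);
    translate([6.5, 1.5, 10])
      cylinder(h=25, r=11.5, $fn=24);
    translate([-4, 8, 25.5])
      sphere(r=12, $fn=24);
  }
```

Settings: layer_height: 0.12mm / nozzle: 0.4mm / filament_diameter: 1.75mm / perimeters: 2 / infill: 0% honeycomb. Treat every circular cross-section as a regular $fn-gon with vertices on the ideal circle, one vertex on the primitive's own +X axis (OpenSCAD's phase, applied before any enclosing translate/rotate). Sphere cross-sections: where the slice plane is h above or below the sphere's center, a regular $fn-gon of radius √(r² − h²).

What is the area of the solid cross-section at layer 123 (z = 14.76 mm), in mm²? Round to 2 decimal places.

At z = 14.76 mm: the cone does not reach this height (z outside [0, 14]); the r=12 cylinder at (15.5, 7) gives a regular 24-gon of circumradius 12 (constant along its height) (area = (24/2)·12.000²·sin(360°/24) = 447.24 mm²); the r=11.5 cylinder at (6.5, 1.5) contributes a regular 24-gon of circumradius 11.5 (area = (24/2)·11.500²·sin(360°/24) = 410.75 mm²); the r=12 sphere at (-4, 8) contributes a regular 24-gon of circumradius √(12²−10.74²) = 5.353 (area = (24/2)·5.353²·sin(360°/24) = 88.99 mm²); Merging all regions: the regions partially overlap — summed areas 946.97 mm² minus the doubly-counted overlap 221.71 mm² gives 725.27 mm² — area = 725.27 mm²; (whole slice rotated 45° about Z — lengths, areas and connectivity unchanged). Overall, the cross-section is a single solid region. Net area = 725.27 mm².

725.27 mm²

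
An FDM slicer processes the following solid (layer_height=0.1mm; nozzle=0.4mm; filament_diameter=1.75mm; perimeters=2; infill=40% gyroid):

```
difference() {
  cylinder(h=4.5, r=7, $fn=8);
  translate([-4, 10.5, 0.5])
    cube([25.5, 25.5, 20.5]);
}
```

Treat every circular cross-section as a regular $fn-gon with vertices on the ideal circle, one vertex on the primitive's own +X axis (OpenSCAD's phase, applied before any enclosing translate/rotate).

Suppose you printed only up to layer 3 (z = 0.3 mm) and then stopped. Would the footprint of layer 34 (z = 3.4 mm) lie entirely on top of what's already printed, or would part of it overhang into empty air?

Compare the two slices. At z = 0.3: the cylinder: section is a regular 8-gon, circumradius r=7 (area = (8/2)·7.000²·sin(360°/8) = 138.59 mm²); the cube at (-4, 10.5) is absent (z outside [0.5, 21]); Subtracting the remaining from the first: none of the subtracted shapes is present at this height, so the r=7 cylinder is unchanged — area = 138.59 mm². At z = 3.4: the r=7 cylinder gives a regular 8-gon of circumradius 7 (constant along its height) (area = (8/2)·7.000²·sin(360°/8) = 138.59 mm²); the 25.5×25.5 cube at (-4, 10.5) contributes its full rectangle (area 650.25 mm²); Subtracting the remaining from the first: starting from the r=7 cylinder (138.59 mm²), the 25.5×25.5 cube at (-4, 10.5) misses the remaining region (no effect) — area = 138.59 mm². Checking containment: the cross-section at z = 3.4 is a subset of the cross-section at z = 0.3.

entirely on top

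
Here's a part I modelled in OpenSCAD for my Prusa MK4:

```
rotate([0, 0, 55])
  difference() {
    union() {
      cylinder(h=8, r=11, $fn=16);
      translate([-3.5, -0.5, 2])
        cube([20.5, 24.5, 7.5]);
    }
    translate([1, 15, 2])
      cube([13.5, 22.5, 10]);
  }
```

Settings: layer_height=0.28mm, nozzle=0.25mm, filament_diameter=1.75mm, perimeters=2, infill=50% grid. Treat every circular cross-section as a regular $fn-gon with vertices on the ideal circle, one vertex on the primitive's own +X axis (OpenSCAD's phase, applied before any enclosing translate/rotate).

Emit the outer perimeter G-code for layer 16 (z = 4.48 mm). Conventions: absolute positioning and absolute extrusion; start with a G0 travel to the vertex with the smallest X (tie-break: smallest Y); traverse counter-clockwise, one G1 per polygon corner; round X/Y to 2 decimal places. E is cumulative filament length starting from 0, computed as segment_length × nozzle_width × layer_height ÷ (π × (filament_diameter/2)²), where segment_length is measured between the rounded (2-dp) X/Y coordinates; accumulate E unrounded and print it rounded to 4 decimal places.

At z = 4.48 mm: the r=11 cylinder contributes a regular 16-gon of circumradius 11; the 20.5×24.5 cube at (-3.5, -0.5) contributes its full rectangle; Merging all regions: the regions partially overlap (shared area 137.12 mm²), so overlapping operands fuse into one piece — 1 connected region; the cube at (1, 15) (footprint 13.5×22.5) is included at this height; After the difference (first − rest): starting from that combined region, the 13.5×22.5 cube at (1, 15) partially overlaps it — only the 121.50 mm² overlap (of its 303.75 mm²) is removed, clipping the outline — 1 connected region; (whole slice rotated 55° about Z — lengths, areas and connectivity unchanged). The outline is a single polygon with 20 vertices. Extrusion per mm of travel: 0.25 × 0.28 / (π × 0.875²) = 0.029103. Accumulating E over each segment gives final E = 3.7897.

G0 X-21.67 Y10.90 Z4.48
G1 X-10.45 Y3.04 E0.3987
G1 X-10.74 Y2.38 E0.4197
G1 X-10.83 Y-1.91 E0.5445
G1 X-9.28 Y-5.91 E0.6694
G1 X-6.31 Y-9.01 E0.7943
G1 X-2.38 Y-10.74 E0.9193
G1 X1.91 Y-10.83 E1.0442
G1 X5.91 Y-9.28 E1.1690
G1 X9.01 Y-6.31 E1.2940
G1 X10.74 Y-2.38 E1.4189
G1 X10.83 Y1.91 E1.5438
G1 X9.28 Y5.91 E1.6686
G1 X6.66 Y8.64 E1.7788
G1 X10.16 Y13.64 E1.9564
G1 X-9.91 Y27.69 E2.6694
G1 X-11.34 Y25.64 E2.7421
G1 X-3.97 Y20.48 E3.0039
G1 X-11.71 Y9.42 E3.3968
G1 X-19.09 Y14.58 E3.6589
G1 X-21.67 Y10.90 E3.7897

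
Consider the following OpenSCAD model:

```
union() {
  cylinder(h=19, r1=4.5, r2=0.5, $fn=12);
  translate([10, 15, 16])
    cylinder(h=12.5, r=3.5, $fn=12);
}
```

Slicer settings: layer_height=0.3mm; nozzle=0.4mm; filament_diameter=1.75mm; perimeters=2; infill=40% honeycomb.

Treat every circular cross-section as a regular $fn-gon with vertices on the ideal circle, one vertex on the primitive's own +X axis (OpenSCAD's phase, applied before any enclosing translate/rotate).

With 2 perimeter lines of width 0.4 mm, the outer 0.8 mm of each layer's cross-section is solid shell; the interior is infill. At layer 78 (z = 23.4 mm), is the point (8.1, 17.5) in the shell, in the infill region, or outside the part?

shell

At z = 23.4 mm: the cone is not intersected at this z (z outside [0, 19]); the r=3.5 cylinder at (10, 15) gives a regular 12-gon of circumradius 3.5 (constant along its height); Taking the union: only the r=3.5 cylinder at (10, 15) is present, so the union is just that shape — 1 connected region. Overall, the cross-section is a single solid region. The nearest boundary edge runs (8.25, 18.03)→(6.97, 16.75); distance from the point to it = 0.27 mm. The point is inside the cross-section, 0.27 mm from the nearest boundary — within the 0.8 mm shell band (2 × 0.4).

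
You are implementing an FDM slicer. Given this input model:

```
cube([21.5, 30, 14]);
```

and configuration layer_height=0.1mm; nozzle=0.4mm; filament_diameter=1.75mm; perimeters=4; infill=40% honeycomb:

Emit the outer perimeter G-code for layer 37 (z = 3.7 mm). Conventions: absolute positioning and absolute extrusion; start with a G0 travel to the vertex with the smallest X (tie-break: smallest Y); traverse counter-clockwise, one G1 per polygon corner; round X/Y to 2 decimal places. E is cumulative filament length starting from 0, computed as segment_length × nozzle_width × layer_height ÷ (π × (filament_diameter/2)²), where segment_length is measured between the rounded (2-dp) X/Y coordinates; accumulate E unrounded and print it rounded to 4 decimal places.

G0 X0.00 Y0.00 Z3.70
G1 X21.50 Y0.00 E0.3575
G1 X21.50 Y30.00 E0.8564
G1 X0.00 Y30.00 E1.2140
G1 X0.00 Y0.00 E1.7129

At z = 3.7 mm: the 21.5×30 cube contributes its full rectangle. The outline is a single polygon with 4 vertices. Extrusion per mm of travel: 0.4 × 0.1 / (π × 0.875²) = 0.016630. Accumulating E over each segment gives final E = 1.7129.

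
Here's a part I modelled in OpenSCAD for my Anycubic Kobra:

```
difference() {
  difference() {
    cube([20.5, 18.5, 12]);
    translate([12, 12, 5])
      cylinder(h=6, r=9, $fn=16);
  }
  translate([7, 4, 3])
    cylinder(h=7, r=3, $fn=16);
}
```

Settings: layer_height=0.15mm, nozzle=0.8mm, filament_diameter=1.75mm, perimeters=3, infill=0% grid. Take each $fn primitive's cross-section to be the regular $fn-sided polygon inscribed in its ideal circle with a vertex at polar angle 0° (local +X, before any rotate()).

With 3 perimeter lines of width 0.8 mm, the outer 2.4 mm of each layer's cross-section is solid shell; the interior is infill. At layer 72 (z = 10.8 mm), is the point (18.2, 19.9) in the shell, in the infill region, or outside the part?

outside

At z = 10.8 mm: the cube (footprint 20.5×18.5) is included at this height; the r=9 cylinder at (12, 12) gives a regular 16-gon of circumradius 9 (constant along its height); Taking the first minus the rest: starting from the 20.5×18.5 cube, the r=9 cylinder at (12, 12) partially overlaps it — only the 226.93 mm² overlap (of its 247.98 mm²) is removed, clipping the outline — 2 connected regions; the cylinder at (7, 4) is not intersected at this z (z outside [3, 10]); After the difference (first − rest): none of the subtracted shapes is present at this height, so that combined region is unchanged — 2 connected regions. Overall, the cross-section has 2 separate islands. The nearest boundary edge runs (18.16, 18.50)→(20.50, 18.50); distance from the point to it = 1.40 mm. The point is not inside any of the regions above, so it lies outside the cross-section (1.40 mm from the nearest boundary).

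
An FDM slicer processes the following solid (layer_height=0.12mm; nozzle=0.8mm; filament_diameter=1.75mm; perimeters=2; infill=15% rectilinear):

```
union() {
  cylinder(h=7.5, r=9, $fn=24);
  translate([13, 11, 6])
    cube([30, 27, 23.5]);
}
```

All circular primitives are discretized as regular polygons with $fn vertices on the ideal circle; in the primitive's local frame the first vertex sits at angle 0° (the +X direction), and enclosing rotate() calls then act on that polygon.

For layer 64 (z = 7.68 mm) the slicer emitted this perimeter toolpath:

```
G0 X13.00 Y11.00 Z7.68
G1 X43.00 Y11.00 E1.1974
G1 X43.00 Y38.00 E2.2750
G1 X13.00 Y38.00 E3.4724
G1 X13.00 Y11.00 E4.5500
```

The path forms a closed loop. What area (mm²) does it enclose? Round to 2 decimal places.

810.00 mm²

Apply the shoelace formula to the sequence of (X, Y) vertices; enclosed area = 810.00 mm².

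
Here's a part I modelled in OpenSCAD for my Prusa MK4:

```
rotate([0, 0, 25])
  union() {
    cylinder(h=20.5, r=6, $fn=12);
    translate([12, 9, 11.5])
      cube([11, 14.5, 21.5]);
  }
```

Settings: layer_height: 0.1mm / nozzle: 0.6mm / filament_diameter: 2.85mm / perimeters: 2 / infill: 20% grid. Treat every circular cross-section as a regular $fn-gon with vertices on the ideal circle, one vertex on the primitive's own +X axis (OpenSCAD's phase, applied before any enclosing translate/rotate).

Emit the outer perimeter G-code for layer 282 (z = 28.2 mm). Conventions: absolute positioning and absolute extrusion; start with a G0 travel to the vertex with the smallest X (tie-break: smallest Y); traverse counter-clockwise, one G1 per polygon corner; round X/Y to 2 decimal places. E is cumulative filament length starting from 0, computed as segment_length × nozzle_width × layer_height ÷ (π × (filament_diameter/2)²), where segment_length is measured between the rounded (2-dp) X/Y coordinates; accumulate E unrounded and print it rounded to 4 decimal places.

G0 X0.94 Y26.37 Z28.20
G1 X7.07 Y13.23 E0.1364
G1 X17.04 Y17.88 E0.2398
G1 X10.91 Y31.02 E0.3762
G1 X0.94 Y26.37 E0.4797

At z = 28.2 mm: the cylinder is absent (z outside [0, 20.5]); the cube at (12, 9) is present — its section is the full 11×14.5 rectangle; Merging all regions: only the 11×14.5 cube at (12, 9) is present, so the union is just that shape — 1 connected region; (whole slice rotated 25° about Z — lengths, areas and connectivity unchanged). The outline is a single polygon with 4 vertices. Extrusion per mm of travel: 0.6 × 0.1 / (π × 1.425²) = 0.009405. Accumulating E over each segment gives final E = 0.4797.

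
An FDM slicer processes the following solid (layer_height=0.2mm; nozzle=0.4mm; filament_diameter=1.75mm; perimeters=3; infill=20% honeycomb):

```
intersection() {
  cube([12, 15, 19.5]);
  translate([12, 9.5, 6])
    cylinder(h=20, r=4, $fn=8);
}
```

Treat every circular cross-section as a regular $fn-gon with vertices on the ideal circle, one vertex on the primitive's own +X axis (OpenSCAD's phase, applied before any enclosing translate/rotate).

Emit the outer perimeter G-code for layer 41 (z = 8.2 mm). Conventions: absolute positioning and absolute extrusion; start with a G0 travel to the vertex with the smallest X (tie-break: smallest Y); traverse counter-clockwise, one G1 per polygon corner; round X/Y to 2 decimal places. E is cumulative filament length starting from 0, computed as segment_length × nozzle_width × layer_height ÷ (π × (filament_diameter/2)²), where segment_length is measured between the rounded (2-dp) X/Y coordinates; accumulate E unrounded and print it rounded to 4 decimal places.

G0 X8.00 Y9.50 Z8.20
G1 X9.17 Y6.67 E0.1019
G1 X12.00 Y5.50 E0.2037
G1 X12.00 Y13.50 E0.4698
G1 X9.17 Y12.33 E0.5716
G1 X8.00 Y9.50 E0.6735

At z = 8.2 mm: the cube (footprint 12×15) is included at this height; the r=4 cylinder at (12, 9.5) contributes a regular 8-gon of circumradius 4; Taking the intersection: the r=4 cylinder at (12, 9.5) partially overlaps the 12×15 cube; clipping to the common part keeps 22.63 mm² — 1 connected region. The outline is a single polygon with 5 vertices. Extrusion per mm of travel: 0.4 × 0.2 / (π × 0.875²) = 0.033260. Accumulating E over each segment gives final E = 0.6735.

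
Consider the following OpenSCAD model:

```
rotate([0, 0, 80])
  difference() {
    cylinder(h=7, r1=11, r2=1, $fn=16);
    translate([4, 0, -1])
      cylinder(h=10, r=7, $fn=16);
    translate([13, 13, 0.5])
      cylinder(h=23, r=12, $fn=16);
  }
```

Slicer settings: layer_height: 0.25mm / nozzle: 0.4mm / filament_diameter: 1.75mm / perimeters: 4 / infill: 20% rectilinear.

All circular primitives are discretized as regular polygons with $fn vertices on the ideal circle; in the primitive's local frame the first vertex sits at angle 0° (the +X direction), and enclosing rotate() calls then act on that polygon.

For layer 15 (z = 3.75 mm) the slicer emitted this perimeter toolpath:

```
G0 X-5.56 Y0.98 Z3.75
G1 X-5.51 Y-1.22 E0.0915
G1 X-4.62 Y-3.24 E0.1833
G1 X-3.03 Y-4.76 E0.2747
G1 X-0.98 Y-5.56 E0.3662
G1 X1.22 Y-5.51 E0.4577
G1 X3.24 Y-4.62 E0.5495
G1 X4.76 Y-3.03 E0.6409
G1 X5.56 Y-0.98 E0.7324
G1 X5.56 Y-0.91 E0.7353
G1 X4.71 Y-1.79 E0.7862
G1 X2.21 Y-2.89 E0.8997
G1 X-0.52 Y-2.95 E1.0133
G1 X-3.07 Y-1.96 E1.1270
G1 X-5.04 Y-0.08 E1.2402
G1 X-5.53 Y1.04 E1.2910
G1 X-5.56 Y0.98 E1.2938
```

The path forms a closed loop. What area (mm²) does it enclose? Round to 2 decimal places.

25.78 mm²

Apply the shoelace formula to the sequence of (X, Y) vertices; enclosed area = 25.78 mm².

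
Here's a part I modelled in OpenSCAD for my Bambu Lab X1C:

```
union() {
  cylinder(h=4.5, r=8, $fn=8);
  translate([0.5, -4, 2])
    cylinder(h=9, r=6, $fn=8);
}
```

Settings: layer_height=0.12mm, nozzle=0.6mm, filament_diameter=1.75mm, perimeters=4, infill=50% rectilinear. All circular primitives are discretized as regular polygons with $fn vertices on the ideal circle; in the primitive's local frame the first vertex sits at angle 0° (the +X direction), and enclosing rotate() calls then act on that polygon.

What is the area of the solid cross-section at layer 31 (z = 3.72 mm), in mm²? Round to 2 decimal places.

At z = 3.72 mm: the r=8 cylinder contributes a regular 8-gon of circumradius 8 (area = (8/2)·8.000²·sin(360°/8) = 181.02 mm²); the r=6 cylinder at (0.5, -4) contributes a regular 8-gon of circumradius 6 (area = (8/2)·6.000²·sin(360°/8) = 101.82 mm²); Combining (union): the regions partially overlap — summed areas 282.84 mm² minus the doubly-counted overlap 82.46 mm² gives 200.38 mm² — area = 200.38 mm². Overall, the cross-section is a single solid region. Net area = 200.38 mm².

200.38 mm²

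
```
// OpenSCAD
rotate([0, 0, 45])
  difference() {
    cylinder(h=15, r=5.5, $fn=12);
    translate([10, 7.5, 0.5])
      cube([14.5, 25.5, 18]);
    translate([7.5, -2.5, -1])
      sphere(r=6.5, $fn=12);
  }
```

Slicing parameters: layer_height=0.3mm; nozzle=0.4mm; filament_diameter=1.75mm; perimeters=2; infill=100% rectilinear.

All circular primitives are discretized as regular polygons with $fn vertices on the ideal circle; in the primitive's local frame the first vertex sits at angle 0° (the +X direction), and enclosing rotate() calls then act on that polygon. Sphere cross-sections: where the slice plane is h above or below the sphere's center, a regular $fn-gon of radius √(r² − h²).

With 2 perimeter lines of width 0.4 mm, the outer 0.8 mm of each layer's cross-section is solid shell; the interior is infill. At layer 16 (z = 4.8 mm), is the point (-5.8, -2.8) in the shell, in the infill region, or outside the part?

At z = 4.8 mm: the r=5.5 cylinder gives a regular 12-gon of circumradius 5.5 (constant along its height); the 14.5×25.5 cube at (10, 7.5) contributes its full rectangle; the r=6.5 sphere at (7.5, -2.5) slices to a regular 12-gon of circumradius 2.934 (√(r²−h²) with h=5.8 from center); Taking the first minus the rest: starting from the r=5.5 cylinder, the 14.5×25.5 cube at (10, 7.5) misses the remaining region (no effect); the r=6.5 sphere at (7.5, -2.5) partially overlaps it — only the 0.49 mm² overlap (of its 25.83 mm²) is removed, clipping the outline — 1 connected region; (rotated 45° about Z; rotation is an isometry so areas/perimeters/island counts are preserved). Overall, the cross-section is a single solid region. Undo the 45° rotation: the query point maps to (-6.081, 2.121) in the un-rotated model frame. The nearest boundary edge runs (-5.50, 0.00)→(-4.76, 2.75); distance from the point to it = 1.11 mm. The point is not inside any of the regions above, so it lies outside the cross-section (1.11 mm from the nearest boundary).

outside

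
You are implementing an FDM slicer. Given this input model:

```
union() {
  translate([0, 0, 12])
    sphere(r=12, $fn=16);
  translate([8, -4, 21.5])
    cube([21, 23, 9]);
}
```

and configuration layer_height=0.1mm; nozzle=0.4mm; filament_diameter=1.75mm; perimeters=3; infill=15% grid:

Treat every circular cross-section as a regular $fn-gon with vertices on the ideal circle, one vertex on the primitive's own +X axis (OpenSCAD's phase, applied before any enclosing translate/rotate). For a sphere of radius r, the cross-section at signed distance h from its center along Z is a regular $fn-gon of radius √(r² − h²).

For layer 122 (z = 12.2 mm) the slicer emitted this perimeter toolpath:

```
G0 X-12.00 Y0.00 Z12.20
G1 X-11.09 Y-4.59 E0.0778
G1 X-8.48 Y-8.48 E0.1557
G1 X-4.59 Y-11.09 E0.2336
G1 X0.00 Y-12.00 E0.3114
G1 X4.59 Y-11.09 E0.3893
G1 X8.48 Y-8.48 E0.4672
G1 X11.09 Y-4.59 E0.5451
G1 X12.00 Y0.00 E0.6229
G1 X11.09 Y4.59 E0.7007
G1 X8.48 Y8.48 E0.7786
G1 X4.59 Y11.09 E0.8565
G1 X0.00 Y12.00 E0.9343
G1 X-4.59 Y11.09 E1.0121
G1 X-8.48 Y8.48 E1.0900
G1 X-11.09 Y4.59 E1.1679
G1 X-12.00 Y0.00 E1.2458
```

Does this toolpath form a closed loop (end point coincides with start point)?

yes

Start point (G0): (-12.00, 0.00). End point (last G1): the path returns to the start — closed.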